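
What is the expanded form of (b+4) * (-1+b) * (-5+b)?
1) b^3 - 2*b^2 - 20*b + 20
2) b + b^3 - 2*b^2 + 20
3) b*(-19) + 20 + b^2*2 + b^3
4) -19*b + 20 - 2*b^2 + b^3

Expanding (b+4) * (-1+b) * (-5+b):
= -19*b + 20 - 2*b^2 + b^3
4) -19*b + 20 - 2*b^2 + b^3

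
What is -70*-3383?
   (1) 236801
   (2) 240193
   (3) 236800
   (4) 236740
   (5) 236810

-70 * -3383 = 236810
5) 236810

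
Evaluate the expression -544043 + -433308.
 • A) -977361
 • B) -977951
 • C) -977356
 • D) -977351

-544043 + -433308 = -977351
D) -977351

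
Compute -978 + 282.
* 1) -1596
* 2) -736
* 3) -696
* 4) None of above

-978 + 282 = -696
3) -696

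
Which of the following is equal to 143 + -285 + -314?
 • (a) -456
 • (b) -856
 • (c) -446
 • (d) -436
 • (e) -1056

First: 143 + -285 = -142
Then: -142 + -314 = -456
a) -456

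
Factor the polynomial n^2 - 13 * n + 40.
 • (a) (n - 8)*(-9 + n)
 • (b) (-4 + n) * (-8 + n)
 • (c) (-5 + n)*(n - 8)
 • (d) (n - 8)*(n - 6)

We need to factor n^2 - 13 * n + 40.
The factored form is (-5 + n)*(n - 8).
c) (-5 + n)*(n - 8)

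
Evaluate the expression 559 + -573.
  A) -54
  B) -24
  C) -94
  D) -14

559 + -573 = -14
D) -14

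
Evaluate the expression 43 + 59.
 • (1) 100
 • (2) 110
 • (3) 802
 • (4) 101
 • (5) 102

43 + 59 = 102
5) 102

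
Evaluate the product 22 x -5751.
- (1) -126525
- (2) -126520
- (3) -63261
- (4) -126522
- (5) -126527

22 * -5751 = -126522
4) -126522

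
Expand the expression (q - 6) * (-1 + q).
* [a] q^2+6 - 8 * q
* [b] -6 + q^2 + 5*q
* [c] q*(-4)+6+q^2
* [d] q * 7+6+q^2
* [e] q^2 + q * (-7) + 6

Expanding (q - 6) * (-1 + q):
= q^2 + q * (-7) + 6
e) q^2 + q * (-7) + 6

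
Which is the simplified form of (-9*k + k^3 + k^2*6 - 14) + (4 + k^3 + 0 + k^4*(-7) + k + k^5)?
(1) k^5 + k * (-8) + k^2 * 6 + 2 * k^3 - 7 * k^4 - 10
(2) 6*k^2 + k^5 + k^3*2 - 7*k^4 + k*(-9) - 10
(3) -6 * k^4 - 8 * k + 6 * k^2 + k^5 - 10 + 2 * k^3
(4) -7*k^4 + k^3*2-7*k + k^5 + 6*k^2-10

Adding the polynomials and combining like terms:
(-9*k + k^3 + k^2*6 - 14) + (4 + k^3 + 0 + k^4*(-7) + k + k^5)
= k^5 + k * (-8) + k^2 * 6 + 2 * k^3 - 7 * k^4 - 10
1) k^5 + k * (-8) + k^2 * 6 + 2 * k^3 - 7 * k^4 - 10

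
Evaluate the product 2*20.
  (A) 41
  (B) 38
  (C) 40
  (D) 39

2 * 20 = 40
C) 40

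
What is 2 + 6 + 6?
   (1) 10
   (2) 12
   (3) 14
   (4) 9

First: 2 + 6 = 8
Then: 8 + 6 = 14
3) 14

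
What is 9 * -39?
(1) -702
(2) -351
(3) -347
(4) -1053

9 * -39 = -351
2) -351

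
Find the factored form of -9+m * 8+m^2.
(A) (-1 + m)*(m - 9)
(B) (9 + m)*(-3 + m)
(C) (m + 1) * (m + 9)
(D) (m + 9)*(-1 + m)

We need to factor -9+m * 8+m^2.
The factored form is (m + 9)*(-1 + m).
D) (m + 9)*(-1 + m)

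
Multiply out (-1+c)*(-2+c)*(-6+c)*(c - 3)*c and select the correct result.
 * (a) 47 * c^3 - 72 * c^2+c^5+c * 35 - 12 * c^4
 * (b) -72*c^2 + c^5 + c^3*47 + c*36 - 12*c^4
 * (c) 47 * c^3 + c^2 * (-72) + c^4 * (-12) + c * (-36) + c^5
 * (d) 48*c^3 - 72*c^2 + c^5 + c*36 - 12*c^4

Expanding (-1+c)*(-2+c)*(-6+c)*(c - 3)*c:
= -72*c^2 + c^5 + c^3*47 + c*36 - 12*c^4
b) -72*c^2 + c^5 + c^3*47 + c*36 - 12*c^4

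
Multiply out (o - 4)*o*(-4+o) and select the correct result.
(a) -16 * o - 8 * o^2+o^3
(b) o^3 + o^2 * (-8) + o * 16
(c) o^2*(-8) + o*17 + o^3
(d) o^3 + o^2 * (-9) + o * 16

Expanding (o - 4)*o*(-4+o):
= o^3 + o^2 * (-8) + o * 16
b) o^3 + o^2 * (-8) + o * 16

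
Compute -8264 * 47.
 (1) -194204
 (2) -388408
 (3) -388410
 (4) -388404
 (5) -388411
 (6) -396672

-8264 * 47 = -388408
2) -388408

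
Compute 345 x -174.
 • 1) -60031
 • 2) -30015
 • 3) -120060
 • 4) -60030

345 * -174 = -60030
4) -60030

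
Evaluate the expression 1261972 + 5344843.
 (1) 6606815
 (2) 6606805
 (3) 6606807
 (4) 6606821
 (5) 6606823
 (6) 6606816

1261972 + 5344843 = 6606815
1) 6606815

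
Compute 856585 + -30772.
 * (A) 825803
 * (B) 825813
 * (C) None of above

856585 + -30772 = 825813
B) 825813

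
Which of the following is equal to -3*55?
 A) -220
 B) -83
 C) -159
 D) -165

-3 * 55 = -165
D) -165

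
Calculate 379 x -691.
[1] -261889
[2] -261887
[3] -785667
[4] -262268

379 * -691 = -261889
1) -261889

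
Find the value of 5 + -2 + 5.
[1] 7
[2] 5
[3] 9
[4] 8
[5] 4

First: 5 + -2 = 3
Then: 3 + 5 = 8
4) 8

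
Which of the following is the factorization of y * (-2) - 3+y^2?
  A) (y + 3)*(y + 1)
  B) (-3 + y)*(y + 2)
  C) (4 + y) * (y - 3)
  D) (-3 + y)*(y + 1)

We need to factor y * (-2) - 3+y^2.
The factored form is (-3 + y)*(y + 1).
D) (-3 + y)*(y + 1)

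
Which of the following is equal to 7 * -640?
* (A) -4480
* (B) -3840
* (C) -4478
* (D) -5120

7 * -640 = -4480
A) -4480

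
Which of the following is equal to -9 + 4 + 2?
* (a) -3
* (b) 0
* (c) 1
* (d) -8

First: -9 + 4 = -5
Then: -5 + 2 = -3
a) -3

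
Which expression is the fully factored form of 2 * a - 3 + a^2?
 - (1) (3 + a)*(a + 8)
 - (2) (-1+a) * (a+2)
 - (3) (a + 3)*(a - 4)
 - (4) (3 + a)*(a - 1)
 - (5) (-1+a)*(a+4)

We need to factor 2 * a - 3 + a^2.
The factored form is (3 + a)*(a - 1).
4) (3 + a)*(a - 1)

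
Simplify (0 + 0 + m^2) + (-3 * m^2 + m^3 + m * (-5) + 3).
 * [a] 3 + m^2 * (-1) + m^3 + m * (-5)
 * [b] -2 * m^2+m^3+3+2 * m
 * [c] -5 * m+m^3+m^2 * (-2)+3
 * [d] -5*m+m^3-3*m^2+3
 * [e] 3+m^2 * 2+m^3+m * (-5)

Adding the polynomials and combining like terms:
(0 + 0 + m^2) + (-3*m^2 + m^3 + m*(-5) + 3)
= -5 * m+m^3+m^2 * (-2)+3
c) -5 * m+m^3+m^2 * (-2)+3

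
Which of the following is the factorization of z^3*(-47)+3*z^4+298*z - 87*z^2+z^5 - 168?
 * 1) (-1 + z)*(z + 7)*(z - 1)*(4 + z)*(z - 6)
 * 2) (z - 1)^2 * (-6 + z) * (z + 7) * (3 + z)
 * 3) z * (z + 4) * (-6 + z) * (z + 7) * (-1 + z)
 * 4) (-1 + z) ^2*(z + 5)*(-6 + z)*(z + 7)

We need to factor z^3*(-47)+3*z^4+298*z - 87*z^2+z^5 - 168.
The factored form is (-1 + z)*(z + 7)*(z - 1)*(4 + z)*(z - 6).
1) (-1 + z)*(z + 7)*(z - 1)*(4 + z)*(z - 6)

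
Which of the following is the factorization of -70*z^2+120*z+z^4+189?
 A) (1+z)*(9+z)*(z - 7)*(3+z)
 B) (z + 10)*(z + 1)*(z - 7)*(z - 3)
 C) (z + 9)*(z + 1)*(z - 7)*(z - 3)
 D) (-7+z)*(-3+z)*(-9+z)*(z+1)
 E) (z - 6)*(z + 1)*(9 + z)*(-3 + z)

We need to factor -70*z^2+120*z+z^4+189.
The factored form is (z + 9)*(z + 1)*(z - 7)*(z - 3).
C) (z + 9)*(z + 1)*(z - 7)*(z - 3)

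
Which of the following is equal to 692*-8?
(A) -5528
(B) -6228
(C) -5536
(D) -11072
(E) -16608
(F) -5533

692 * -8 = -5536
C) -5536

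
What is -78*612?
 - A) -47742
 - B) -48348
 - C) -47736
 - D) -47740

-78 * 612 = -47736
C) -47736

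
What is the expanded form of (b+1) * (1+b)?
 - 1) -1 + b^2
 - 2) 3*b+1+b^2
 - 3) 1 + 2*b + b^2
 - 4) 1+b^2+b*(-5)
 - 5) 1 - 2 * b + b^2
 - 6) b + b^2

Expanding (b+1) * (1+b):
= 1 + 2*b + b^2
3) 1 + 2*b + b^2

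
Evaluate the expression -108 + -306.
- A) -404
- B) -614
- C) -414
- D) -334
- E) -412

-108 + -306 = -414
C) -414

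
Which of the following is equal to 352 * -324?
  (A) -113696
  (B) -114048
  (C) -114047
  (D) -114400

352 * -324 = -114048
B) -114048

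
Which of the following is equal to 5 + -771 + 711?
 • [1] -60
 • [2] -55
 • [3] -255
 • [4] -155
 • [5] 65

First: 5 + -771 = -766
Then: -766 + 711 = -55
2) -55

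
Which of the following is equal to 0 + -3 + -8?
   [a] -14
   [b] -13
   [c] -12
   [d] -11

First: 0 + -3 = -3
Then: -3 + -8 = -11
d) -11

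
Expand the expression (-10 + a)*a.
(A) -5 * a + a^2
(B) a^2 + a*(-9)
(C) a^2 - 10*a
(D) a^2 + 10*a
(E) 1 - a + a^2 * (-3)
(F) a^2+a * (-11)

Expanding (-10 + a)*a:
= a^2 - 10*a
C) a^2 - 10*a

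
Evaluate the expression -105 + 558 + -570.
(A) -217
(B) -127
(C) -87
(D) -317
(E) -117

First: -105 + 558 = 453
Then: 453 + -570 = -117
E) -117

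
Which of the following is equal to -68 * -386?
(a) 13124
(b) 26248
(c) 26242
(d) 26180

-68 * -386 = 26248
b) 26248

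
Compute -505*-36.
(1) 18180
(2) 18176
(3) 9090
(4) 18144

-505 * -36 = 18180
1) 18180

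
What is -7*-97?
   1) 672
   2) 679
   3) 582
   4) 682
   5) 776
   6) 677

-7 * -97 = 679
2) 679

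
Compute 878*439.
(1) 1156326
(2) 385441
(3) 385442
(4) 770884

878 * 439 = 385442
3) 385442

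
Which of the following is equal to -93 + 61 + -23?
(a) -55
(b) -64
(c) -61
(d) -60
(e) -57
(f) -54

First: -93 + 61 = -32
Then: -32 + -23 = -55
a) -55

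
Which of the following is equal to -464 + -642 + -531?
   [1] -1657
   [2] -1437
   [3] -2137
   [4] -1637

First: -464 + -642 = -1106
Then: -1106 + -531 = -1637
4) -1637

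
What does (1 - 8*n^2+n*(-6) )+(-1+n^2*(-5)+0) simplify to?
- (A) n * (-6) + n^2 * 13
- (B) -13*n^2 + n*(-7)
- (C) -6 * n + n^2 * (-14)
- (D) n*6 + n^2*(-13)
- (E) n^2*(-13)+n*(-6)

Adding the polynomials and combining like terms:
(1 - 8*n^2 + n*(-6)) + (-1 + n^2*(-5) + 0)
= n^2*(-13)+n*(-6)
E) n^2*(-13)+n*(-6)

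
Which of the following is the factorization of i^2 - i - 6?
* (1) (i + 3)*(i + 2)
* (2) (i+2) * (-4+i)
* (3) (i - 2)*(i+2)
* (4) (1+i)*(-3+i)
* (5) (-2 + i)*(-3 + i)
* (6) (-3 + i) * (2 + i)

We need to factor i^2 - i - 6.
The factored form is (-3 + i) * (2 + i).
6) (-3 + i) * (2 + i)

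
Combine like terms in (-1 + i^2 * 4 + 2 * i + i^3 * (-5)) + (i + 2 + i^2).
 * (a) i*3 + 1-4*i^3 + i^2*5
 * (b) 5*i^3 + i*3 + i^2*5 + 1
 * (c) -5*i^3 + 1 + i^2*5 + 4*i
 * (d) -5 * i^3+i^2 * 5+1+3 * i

Adding the polynomials and combining like terms:
(-1 + i^2*4 + 2*i + i^3*(-5)) + (i + 2 + i^2)
= -5 * i^3+i^2 * 5+1+3 * i
d) -5 * i^3+i^2 * 5+1+3 * i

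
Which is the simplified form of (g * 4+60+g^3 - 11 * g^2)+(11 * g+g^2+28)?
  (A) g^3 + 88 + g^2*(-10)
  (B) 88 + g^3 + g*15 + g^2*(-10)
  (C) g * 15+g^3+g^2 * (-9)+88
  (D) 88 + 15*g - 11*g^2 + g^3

Adding the polynomials and combining like terms:
(g*4 + 60 + g^3 - 11*g^2) + (11*g + g^2 + 28)
= 88 + g^3 + g*15 + g^2*(-10)
B) 88 + g^3 + g*15 + g^2*(-10)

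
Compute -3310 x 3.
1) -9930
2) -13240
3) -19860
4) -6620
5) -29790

-3310 * 3 = -9930
1) -9930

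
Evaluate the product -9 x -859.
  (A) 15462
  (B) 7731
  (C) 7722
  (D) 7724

-9 * -859 = 7731
B) 7731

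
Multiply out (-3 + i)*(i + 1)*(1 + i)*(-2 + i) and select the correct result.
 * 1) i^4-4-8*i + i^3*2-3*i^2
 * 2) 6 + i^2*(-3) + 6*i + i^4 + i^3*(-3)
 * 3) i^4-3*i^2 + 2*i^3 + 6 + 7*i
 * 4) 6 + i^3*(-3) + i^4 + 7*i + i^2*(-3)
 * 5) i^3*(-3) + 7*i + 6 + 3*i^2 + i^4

Expanding (-3 + i)*(i + 1)*(1 + i)*(-2 + i):
= 6 + i^3*(-3) + i^4 + 7*i + i^2*(-3)
4) 6 + i^3*(-3) + i^4 + 7*i + i^2*(-3)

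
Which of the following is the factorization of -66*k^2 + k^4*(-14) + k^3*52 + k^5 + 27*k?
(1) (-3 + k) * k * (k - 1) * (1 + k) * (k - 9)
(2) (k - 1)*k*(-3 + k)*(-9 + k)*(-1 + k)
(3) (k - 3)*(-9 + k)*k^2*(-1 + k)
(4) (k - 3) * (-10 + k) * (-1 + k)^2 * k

We need to factor -66*k^2 + k^4*(-14) + k^3*52 + k^5 + 27*k.
The factored form is (k - 1)*k*(-3 + k)*(-9 + k)*(-1 + k).
2) (k - 1)*k*(-3 + k)*(-9 + k)*(-1 + k)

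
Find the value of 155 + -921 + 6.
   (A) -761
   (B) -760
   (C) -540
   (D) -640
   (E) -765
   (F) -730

First: 155 + -921 = -766
Then: -766 + 6 = -760
B) -760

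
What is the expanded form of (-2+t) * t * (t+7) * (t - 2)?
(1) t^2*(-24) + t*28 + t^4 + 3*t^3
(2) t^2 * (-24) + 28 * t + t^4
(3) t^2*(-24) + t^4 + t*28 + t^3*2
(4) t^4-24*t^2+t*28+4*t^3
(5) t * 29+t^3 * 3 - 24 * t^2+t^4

Expanding (-2+t) * t * (t+7) * (t - 2):
= t^2*(-24) + t*28 + t^4 + 3*t^3
1) t^2*(-24) + t*28 + t^4 + 3*t^3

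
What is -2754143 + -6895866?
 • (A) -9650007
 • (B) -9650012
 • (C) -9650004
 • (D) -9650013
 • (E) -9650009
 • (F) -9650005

-2754143 + -6895866 = -9650009
E) -9650009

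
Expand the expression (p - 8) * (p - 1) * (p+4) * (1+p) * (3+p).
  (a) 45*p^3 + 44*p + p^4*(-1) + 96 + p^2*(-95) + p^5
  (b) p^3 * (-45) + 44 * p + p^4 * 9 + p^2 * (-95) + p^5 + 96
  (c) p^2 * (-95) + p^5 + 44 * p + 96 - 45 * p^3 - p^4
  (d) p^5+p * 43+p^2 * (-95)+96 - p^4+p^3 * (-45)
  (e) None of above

Expanding (p - 8) * (p - 1) * (p+4) * (1+p) * (3+p):
= p^2 * (-95) + p^5 + 44 * p + 96 - 45 * p^3 - p^4
c) p^2 * (-95) + p^5 + 44 * p + 96 - 45 * p^3 - p^4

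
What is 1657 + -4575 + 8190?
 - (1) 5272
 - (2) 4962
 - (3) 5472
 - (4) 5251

First: 1657 + -4575 = -2918
Then: -2918 + 8190 = 5272
1) 5272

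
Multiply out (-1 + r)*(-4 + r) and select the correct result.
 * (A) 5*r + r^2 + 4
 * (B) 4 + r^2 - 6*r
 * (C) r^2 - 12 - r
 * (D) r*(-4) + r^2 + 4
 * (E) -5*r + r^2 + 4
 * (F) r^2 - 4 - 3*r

Expanding (-1 + r)*(-4 + r):
= -5*r + r^2 + 4
E) -5*r + r^2 + 4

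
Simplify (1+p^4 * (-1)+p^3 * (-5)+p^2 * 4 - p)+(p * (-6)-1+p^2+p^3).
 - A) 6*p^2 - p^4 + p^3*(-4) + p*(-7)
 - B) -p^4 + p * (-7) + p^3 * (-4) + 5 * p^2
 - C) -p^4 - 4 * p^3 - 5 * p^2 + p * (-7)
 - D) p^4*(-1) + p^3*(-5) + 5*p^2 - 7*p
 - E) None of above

Adding the polynomials and combining like terms:
(1 + p^4*(-1) + p^3*(-5) + p^2*4 - p) + (p*(-6) - 1 + p^2 + p^3)
= -p^4 + p * (-7) + p^3 * (-4) + 5 * p^2
B) -p^4 + p * (-7) + p^3 * (-4) + 5 * p^2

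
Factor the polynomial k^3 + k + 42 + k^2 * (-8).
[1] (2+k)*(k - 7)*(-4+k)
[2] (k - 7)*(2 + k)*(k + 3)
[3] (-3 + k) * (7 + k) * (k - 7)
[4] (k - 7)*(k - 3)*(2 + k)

We need to factor k^3 + k + 42 + k^2 * (-8).
The factored form is (k - 7)*(k - 3)*(2 + k).
4) (k - 7)*(k - 3)*(2 + k)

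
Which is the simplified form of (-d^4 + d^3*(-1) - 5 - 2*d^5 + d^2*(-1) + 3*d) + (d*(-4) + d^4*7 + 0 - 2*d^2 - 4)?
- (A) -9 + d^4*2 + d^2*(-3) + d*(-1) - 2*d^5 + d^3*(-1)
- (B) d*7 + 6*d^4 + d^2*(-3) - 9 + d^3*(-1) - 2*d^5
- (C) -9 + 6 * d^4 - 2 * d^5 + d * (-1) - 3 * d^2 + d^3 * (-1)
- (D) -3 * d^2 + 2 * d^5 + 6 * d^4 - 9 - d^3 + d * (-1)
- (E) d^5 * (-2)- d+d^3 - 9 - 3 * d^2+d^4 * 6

Adding the polynomials and combining like terms:
(-d^4 + d^3*(-1) - 5 - 2*d^5 + d^2*(-1) + 3*d) + (d*(-4) + d^4*7 + 0 - 2*d^2 - 4)
= -9 + 6 * d^4 - 2 * d^5 + d * (-1) - 3 * d^2 + d^3 * (-1)
C) -9 + 6 * d^4 - 2 * d^5 + d * (-1) - 3 * d^2 + d^3 * (-1)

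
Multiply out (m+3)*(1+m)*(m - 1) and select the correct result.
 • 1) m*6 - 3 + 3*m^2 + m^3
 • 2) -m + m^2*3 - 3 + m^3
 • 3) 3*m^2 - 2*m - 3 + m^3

Expanding (m+3)*(1+m)*(m - 1):
= -m + m^2*3 - 3 + m^3
2) -m + m^2*3 - 3 + m^3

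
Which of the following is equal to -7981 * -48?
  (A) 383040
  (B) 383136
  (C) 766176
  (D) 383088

-7981 * -48 = 383088
D) 383088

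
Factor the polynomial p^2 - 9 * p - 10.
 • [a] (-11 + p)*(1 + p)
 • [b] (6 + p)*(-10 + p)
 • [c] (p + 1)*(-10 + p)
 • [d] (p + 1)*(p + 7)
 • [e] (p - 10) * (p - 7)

We need to factor p^2 - 9 * p - 10.
The factored form is (p + 1)*(-10 + p).
c) (p + 1)*(-10 + p)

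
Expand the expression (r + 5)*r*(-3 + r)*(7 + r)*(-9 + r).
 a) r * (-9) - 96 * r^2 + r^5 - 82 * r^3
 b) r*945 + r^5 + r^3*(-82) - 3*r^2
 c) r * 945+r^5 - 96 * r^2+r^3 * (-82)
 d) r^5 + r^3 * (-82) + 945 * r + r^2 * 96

Expanding (r + 5)*r*(-3 + r)*(7 + r)*(-9 + r):
= r * 945+r^5 - 96 * r^2+r^3 * (-82)
c) r * 945+r^5 - 96 * r^2+r^3 * (-82)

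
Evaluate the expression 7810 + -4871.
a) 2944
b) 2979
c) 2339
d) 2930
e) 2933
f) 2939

7810 + -4871 = 2939
f) 2939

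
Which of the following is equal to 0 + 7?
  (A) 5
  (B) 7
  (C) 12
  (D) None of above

0 + 7 = 7
B) 7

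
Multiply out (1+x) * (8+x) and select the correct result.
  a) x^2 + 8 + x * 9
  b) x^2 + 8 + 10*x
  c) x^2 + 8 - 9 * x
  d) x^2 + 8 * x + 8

Expanding (1+x) * (8+x):
= x^2 + 8 + x * 9
a) x^2 + 8 + x * 9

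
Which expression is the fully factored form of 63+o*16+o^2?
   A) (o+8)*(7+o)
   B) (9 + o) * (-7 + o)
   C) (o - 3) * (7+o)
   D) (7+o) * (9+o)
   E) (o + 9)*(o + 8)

We need to factor 63+o*16+o^2.
The factored form is (7+o) * (9+o).
D) (7+o) * (9+o)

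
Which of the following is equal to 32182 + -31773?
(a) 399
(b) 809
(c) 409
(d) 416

32182 + -31773 = 409
c) 409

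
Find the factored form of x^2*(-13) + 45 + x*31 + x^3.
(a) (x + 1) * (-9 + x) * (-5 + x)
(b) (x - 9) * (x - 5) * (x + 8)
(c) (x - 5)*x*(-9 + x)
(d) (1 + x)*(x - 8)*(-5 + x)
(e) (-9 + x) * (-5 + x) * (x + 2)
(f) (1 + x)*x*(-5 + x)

We need to factor x^2*(-13) + 45 + x*31 + x^3.
The factored form is (x + 1) * (-9 + x) * (-5 + x).
a) (x + 1) * (-9 + x) * (-5 + x)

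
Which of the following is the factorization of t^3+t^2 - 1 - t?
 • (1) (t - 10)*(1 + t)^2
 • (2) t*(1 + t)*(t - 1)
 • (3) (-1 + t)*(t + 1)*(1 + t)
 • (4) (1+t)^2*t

We need to factor t^3+t^2 - 1 - t.
The factored form is (-1 + t)*(t + 1)*(1 + t).
3) (-1 + t)*(t + 1)*(1 + t)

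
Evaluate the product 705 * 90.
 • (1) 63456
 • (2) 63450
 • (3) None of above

705 * 90 = 63450
2) 63450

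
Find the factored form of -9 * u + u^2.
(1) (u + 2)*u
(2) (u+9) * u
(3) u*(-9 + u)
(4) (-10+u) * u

We need to factor -9 * u + u^2.
The factored form is u*(-9 + u).
3) u*(-9 + u)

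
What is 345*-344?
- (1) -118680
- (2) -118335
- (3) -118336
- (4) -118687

345 * -344 = -118680
1) -118680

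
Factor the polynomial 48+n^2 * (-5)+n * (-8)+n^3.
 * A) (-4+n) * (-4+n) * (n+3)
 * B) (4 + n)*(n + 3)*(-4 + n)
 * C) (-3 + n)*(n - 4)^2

We need to factor 48+n^2 * (-5)+n * (-8)+n^3.
The factored form is (-4+n) * (-4+n) * (n+3).
A) (-4+n) * (-4+n) * (n+3)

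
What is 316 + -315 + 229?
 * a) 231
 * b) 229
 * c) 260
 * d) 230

First: 316 + -315 = 1
Then: 1 + 229 = 230
d) 230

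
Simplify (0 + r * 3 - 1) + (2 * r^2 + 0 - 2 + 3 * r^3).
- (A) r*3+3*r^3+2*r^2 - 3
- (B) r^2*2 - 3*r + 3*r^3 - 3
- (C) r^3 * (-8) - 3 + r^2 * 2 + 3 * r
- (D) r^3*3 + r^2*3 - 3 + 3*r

Adding the polynomials and combining like terms:
(0 + r*3 - 1) + (2*r^2 + 0 - 2 + 3*r^3)
= r*3+3*r^3+2*r^2 - 3
A) r*3+3*r^3+2*r^2 - 3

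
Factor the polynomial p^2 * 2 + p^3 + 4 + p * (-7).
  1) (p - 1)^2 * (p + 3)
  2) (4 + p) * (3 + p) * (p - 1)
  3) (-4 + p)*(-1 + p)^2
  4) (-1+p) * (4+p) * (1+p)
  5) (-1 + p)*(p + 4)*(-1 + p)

We need to factor p^2 * 2 + p^3 + 4 + p * (-7).
The factored form is (-1 + p)*(p + 4)*(-1 + p).
5) (-1 + p)*(p + 4)*(-1 + p)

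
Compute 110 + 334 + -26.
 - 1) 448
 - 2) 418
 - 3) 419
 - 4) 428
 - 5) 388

First: 110 + 334 = 444
Then: 444 + -26 = 418
2) 418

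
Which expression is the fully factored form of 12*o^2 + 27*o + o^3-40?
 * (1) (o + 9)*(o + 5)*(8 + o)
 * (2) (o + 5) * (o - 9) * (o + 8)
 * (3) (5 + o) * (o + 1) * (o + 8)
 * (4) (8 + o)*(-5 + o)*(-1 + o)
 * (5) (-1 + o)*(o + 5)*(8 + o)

We need to factor 12*o^2 + 27*o + o^3-40.
The factored form is (-1 + o)*(o + 5)*(8 + o).
5) (-1 + o)*(o + 5)*(8 + o)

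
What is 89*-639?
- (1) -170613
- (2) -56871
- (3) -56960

89 * -639 = -56871
2) -56871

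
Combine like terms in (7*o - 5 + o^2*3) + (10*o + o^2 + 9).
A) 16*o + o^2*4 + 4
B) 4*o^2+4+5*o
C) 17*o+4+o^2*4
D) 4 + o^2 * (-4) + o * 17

Adding the polynomials and combining like terms:
(7*o - 5 + o^2*3) + (10*o + o^2 + 9)
= 17*o+4+o^2*4
C) 17*o+4+o^2*4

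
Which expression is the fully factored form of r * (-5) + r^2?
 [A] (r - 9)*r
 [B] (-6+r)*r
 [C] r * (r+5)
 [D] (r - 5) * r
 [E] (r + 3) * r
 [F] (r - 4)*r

We need to factor r * (-5) + r^2.
The factored form is (r - 5) * r.
D) (r - 5) * r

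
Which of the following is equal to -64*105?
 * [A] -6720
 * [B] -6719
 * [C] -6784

-64 * 105 = -6720
A) -6720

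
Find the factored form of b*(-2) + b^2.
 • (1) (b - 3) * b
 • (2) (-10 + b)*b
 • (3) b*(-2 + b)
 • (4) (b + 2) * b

We need to factor b*(-2) + b^2.
The factored form is b*(-2 + b).
3) b*(-2 + b)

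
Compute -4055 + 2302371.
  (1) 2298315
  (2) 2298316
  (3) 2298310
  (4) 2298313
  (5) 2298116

-4055 + 2302371 = 2298316
2) 2298316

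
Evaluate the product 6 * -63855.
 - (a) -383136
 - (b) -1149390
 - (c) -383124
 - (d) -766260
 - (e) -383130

6 * -63855 = -383130
e) -383130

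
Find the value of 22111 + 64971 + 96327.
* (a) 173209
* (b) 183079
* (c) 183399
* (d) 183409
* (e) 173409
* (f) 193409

First: 22111 + 64971 = 87082
Then: 87082 + 96327 = 183409
d) 183409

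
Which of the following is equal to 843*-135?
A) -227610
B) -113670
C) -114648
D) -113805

843 * -135 = -113805
D) -113805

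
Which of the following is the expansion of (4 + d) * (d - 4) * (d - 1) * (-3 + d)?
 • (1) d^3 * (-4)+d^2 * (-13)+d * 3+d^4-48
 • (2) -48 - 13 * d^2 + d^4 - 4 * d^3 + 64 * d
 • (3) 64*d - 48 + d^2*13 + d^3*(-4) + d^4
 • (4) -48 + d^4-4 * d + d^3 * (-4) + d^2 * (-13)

Expanding (4 + d) * (d - 4) * (d - 1) * (-3 + d):
= -48 - 13 * d^2 + d^4 - 4 * d^3 + 64 * d
2) -48 - 13 * d^2 + d^4 - 4 * d^3 + 64 * d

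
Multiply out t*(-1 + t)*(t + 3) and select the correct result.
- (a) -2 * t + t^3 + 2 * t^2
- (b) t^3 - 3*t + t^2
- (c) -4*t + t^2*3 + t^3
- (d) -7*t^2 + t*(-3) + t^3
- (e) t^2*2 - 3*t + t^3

Expanding t*(-1 + t)*(t + 3):
= t^2*2 - 3*t + t^3
e) t^2*2 - 3*t + t^3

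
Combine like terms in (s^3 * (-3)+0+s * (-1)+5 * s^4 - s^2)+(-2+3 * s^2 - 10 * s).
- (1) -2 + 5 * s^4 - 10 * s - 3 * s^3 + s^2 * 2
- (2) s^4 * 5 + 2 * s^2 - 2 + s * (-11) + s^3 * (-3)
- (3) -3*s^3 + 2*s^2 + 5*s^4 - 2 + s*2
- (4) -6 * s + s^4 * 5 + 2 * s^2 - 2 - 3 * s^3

Adding the polynomials and combining like terms:
(s^3*(-3) + 0 + s*(-1) + 5*s^4 - s^2) + (-2 + 3*s^2 - 10*s)
= s^4 * 5 + 2 * s^2 - 2 + s * (-11) + s^3 * (-3)
2) s^4 * 5 + 2 * s^2 - 2 + s * (-11) + s^3 * (-3)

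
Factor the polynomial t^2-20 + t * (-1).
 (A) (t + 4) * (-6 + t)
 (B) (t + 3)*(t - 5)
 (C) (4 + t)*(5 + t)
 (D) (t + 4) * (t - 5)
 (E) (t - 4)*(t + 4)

We need to factor t^2-20 + t * (-1).
The factored form is (t + 4) * (t - 5).
D) (t + 4) * (t - 5)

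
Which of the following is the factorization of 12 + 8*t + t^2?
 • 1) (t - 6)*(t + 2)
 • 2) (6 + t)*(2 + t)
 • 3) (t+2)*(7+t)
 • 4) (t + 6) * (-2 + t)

We need to factor 12 + 8*t + t^2.
The factored form is (6 + t)*(2 + t).
2) (6 + t)*(2 + t)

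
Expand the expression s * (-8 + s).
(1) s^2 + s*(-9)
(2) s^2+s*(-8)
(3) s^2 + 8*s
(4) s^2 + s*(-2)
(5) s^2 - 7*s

Expanding s * (-8 + s):
= s^2+s*(-8)
2) s^2+s*(-8)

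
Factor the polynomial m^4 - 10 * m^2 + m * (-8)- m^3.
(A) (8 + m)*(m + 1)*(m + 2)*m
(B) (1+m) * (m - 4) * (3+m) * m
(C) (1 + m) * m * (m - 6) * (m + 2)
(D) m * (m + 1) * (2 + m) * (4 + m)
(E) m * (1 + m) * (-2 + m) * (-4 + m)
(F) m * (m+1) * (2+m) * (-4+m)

We need to factor m^4 - 10 * m^2 + m * (-8)- m^3.
The factored form is m * (m+1) * (2+m) * (-4+m).
F) m * (m+1) * (2+m) * (-4+m)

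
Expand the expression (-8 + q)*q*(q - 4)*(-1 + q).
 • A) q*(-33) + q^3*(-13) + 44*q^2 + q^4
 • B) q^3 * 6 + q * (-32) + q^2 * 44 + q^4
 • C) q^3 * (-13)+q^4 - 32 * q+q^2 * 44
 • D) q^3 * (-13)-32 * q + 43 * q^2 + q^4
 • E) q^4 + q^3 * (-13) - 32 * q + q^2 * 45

Expanding (-8 + q)*q*(q - 4)*(-1 + q):
= q^3 * (-13)+q^4 - 32 * q+q^2 * 44
C) q^3 * (-13)+q^4 - 32 * q+q^2 * 44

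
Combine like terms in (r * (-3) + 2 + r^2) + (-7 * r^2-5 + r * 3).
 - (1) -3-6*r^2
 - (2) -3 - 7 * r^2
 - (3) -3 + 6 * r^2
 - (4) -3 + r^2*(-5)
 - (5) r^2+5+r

Adding the polynomials and combining like terms:
(r*(-3) + 2 + r^2) + (-7*r^2 - 5 + r*3)
= -3-6*r^2
1) -3-6*r^2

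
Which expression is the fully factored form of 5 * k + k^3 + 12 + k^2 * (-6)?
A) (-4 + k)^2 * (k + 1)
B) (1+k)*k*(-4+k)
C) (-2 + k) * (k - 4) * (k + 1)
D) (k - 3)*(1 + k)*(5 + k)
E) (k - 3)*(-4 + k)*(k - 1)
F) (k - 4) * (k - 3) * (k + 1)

We need to factor 5 * k + k^3 + 12 + k^2 * (-6).
The factored form is (k - 4) * (k - 3) * (k + 1).
F) (k - 4) * (k - 3) * (k + 1)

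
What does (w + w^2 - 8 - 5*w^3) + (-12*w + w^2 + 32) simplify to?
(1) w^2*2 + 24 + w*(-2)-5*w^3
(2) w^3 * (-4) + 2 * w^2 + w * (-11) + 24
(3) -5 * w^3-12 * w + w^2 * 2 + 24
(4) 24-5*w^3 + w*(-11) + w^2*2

Adding the polynomials and combining like terms:
(w + w^2 - 8 - 5*w^3) + (-12*w + w^2 + 32)
= 24-5*w^3 + w*(-11) + w^2*2
4) 24-5*w^3 + w*(-11) + w^2*2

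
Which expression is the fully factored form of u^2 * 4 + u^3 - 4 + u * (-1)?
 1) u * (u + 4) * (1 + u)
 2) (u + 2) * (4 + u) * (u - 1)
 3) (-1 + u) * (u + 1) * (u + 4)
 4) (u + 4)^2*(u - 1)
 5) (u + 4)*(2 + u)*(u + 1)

We need to factor u^2 * 4 + u^3 - 4 + u * (-1).
The factored form is (-1 + u) * (u + 1) * (u + 4).
3) (-1 + u) * (u + 1) * (u + 4)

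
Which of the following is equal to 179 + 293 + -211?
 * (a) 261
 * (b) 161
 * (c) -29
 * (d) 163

First: 179 + 293 = 472
Then: 472 + -211 = 261
a) 261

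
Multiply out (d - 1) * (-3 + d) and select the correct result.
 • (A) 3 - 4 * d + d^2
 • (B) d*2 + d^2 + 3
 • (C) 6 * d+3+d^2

Expanding (d - 1) * (-3 + d):
= 3 - 4 * d + d^2
A) 3 - 4 * d + d^2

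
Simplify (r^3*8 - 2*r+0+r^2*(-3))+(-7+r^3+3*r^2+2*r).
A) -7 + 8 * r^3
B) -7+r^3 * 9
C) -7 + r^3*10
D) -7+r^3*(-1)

Adding the polynomials and combining like terms:
(r^3*8 - 2*r + 0 + r^2*(-3)) + (-7 + r^3 + 3*r^2 + 2*r)
= -7+r^3 * 9
B) -7+r^3 * 9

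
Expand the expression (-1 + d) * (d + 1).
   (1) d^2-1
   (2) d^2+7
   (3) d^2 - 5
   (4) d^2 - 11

Expanding (-1 + d) * (d + 1):
= d^2-1
1) d^2-1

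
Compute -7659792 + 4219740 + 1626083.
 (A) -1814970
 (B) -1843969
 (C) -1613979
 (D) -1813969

First: -7659792 + 4219740 = -3440052
Then: -3440052 + 1626083 = -1813969
D) -1813969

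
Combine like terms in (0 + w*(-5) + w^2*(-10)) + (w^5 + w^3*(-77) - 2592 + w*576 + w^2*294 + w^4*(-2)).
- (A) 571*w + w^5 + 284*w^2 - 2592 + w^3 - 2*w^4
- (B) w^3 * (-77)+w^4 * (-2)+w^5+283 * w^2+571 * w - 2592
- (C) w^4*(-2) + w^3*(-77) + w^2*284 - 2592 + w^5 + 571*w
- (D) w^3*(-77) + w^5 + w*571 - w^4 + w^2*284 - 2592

Adding the polynomials and combining like terms:
(0 + w*(-5) + w^2*(-10)) + (w^5 + w^3*(-77) - 2592 + w*576 + w^2*294 + w^4*(-2))
= w^4*(-2) + w^3*(-77) + w^2*284 - 2592 + w^5 + 571*w
C) w^4*(-2) + w^3*(-77) + w^2*284 - 2592 + w^5 + 571*w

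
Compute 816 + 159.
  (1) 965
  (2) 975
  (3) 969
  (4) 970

816 + 159 = 975
2) 975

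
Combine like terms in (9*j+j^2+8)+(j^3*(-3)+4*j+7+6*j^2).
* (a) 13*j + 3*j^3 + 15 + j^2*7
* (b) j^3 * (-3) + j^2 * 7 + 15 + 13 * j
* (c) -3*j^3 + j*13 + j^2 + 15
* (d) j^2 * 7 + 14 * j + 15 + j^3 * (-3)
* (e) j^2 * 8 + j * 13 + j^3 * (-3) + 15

Adding the polynomials and combining like terms:
(9*j + j^2 + 8) + (j^3*(-3) + 4*j + 7 + 6*j^2)
= j^3 * (-3) + j^2 * 7 + 15 + 13 * j
b) j^3 * (-3) + j^2 * 7 + 15 + 13 * j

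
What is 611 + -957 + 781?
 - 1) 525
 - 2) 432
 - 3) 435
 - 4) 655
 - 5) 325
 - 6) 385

First: 611 + -957 = -346
Then: -346 + 781 = 435
3) 435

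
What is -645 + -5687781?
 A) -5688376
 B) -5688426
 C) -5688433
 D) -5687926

-645 + -5687781 = -5688426
B) -5688426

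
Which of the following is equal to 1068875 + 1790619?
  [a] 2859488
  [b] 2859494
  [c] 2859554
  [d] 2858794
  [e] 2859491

1068875 + 1790619 = 2859494
b) 2859494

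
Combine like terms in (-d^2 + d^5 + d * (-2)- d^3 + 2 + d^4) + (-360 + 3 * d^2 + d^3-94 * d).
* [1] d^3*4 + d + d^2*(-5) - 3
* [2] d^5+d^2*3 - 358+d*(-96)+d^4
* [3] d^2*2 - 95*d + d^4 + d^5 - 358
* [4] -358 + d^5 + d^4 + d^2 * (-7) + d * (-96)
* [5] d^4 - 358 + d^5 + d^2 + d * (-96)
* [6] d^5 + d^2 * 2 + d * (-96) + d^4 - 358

Adding the polynomials and combining like terms:
(-d^2 + d^5 + d*(-2) - d^3 + 2 + d^4) + (-360 + 3*d^2 + d^3 - 94*d)
= d^5 + d^2 * 2 + d * (-96) + d^4 - 358
6) d^5 + d^2 * 2 + d * (-96) + d^4 - 358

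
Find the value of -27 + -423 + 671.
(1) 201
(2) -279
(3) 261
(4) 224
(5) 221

First: -27 + -423 = -450
Then: -450 + 671 = 221
5) 221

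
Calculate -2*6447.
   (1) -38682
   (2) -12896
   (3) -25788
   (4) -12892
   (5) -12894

-2 * 6447 = -12894
5) -12894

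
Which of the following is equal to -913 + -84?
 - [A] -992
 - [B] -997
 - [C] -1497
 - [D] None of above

-913 + -84 = -997
B) -997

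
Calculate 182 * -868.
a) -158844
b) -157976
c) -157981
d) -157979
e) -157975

182 * -868 = -157976
b) -157976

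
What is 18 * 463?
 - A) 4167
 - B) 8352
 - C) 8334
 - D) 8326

18 * 463 = 8334
C) 8334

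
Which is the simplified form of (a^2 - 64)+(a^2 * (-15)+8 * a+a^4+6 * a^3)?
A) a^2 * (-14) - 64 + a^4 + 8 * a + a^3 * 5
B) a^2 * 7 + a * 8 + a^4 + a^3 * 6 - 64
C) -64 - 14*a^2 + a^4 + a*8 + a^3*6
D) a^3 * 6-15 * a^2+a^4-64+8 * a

Adding the polynomials and combining like terms:
(a^2 - 64) + (a^2*(-15) + 8*a + a^4 + 6*a^3)
= -64 - 14*a^2 + a^4 + a*8 + a^3*6
C) -64 - 14*a^2 + a^4 + a*8 + a^3*6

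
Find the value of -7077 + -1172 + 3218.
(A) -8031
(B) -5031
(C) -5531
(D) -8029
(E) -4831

First: -7077 + -1172 = -8249
Then: -8249 + 3218 = -5031
B) -5031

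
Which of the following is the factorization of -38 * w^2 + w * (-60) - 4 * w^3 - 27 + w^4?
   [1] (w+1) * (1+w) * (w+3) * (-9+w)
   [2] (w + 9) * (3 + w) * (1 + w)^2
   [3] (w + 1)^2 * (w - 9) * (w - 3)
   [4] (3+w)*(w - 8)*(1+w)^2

We need to factor -38 * w^2 + w * (-60) - 4 * w^3 - 27 + w^4.
The factored form is (w+1) * (1+w) * (w+3) * (-9+w).
1) (w+1) * (1+w) * (w+3) * (-9+w)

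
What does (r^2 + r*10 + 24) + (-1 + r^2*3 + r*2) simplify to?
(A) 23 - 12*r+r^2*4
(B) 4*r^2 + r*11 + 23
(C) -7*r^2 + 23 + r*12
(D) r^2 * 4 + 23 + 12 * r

Adding the polynomials and combining like terms:
(r^2 + r*10 + 24) + (-1 + r^2*3 + r*2)
= r^2 * 4 + 23 + 12 * r
D) r^2 * 4 + 23 + 12 * r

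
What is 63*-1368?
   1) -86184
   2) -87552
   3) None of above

63 * -1368 = -86184
1) -86184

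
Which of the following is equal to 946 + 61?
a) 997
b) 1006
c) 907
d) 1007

946 + 61 = 1007
d) 1007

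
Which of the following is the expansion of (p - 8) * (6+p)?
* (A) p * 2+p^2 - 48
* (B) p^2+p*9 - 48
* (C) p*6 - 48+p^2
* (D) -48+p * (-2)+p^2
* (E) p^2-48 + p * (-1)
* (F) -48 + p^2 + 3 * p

Expanding (p - 8) * (6+p):
= -48+p * (-2)+p^2
D) -48+p * (-2)+p^2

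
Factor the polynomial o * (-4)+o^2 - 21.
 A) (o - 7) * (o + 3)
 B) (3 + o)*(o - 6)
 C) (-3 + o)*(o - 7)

We need to factor o * (-4)+o^2 - 21.
The factored form is (o - 7) * (o + 3).
A) (o - 7) * (o + 3)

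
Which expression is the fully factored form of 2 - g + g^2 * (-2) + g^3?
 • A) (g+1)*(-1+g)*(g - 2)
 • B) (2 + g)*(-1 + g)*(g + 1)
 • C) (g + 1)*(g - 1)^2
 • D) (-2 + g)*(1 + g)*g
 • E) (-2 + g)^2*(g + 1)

We need to factor 2 - g + g^2 * (-2) + g^3.
The factored form is (g+1)*(-1+g)*(g - 2).
A) (g+1)*(-1+g)*(g - 2)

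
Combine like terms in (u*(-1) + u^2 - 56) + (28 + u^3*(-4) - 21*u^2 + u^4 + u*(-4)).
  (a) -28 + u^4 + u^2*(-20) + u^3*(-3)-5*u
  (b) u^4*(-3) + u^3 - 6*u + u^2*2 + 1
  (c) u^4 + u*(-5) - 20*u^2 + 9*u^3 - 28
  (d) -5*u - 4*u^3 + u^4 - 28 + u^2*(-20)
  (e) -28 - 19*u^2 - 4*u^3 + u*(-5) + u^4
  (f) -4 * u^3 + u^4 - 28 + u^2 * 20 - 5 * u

Adding the polynomials and combining like terms:
(u*(-1) + u^2 - 56) + (28 + u^3*(-4) - 21*u^2 + u^4 + u*(-4))
= -5*u - 4*u^3 + u^4 - 28 + u^2*(-20)
d) -5*u - 4*u^3 + u^4 - 28 + u^2*(-20)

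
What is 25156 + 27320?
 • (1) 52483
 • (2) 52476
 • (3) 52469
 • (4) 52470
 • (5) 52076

25156 + 27320 = 52476
2) 52476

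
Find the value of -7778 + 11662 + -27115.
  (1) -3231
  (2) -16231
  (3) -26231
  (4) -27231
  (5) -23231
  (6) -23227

First: -7778 + 11662 = 3884
Then: 3884 + -27115 = -23231
5) -23231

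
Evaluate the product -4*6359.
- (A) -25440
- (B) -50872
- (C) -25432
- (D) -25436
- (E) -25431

-4 * 6359 = -25436
D) -25436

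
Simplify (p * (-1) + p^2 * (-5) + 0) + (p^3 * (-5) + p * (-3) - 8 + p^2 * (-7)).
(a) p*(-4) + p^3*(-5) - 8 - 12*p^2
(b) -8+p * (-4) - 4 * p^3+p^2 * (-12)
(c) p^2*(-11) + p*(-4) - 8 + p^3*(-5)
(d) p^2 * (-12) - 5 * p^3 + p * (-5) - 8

Adding the polynomials and combining like terms:
(p*(-1) + p^2*(-5) + 0) + (p^3*(-5) + p*(-3) - 8 + p^2*(-7))
= p*(-4) + p^3*(-5) - 8 - 12*p^2
a) p*(-4) + p^3*(-5) - 8 - 12*p^2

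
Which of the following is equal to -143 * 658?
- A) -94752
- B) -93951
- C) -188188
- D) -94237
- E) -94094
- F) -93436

-143 * 658 = -94094
E) -94094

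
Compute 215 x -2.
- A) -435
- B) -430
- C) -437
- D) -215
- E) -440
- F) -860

215 * -2 = -430
B) -430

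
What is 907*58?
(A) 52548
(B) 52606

907 * 58 = 52606
B) 52606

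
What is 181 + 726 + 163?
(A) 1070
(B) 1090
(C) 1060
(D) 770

First: 181 + 726 = 907
Then: 907 + 163 = 1070
A) 1070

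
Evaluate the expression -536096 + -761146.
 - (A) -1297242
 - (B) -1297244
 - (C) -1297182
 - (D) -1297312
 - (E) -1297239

-536096 + -761146 = -1297242
A) -1297242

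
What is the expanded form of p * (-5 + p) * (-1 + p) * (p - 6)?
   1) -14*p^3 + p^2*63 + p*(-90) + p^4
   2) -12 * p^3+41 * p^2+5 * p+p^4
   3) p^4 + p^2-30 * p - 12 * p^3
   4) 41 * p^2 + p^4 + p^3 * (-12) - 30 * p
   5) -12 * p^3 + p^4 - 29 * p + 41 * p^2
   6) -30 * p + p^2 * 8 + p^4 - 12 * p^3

Expanding p * (-5 + p) * (-1 + p) * (p - 6):
= 41 * p^2 + p^4 + p^3 * (-12) - 30 * p
4) 41 * p^2 + p^4 + p^3 * (-12) - 30 * p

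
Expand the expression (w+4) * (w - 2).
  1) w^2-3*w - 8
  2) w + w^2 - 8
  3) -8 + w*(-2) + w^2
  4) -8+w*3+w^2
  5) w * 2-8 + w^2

Expanding (w+4) * (w - 2):
= w * 2-8 + w^2
5) w * 2-8 + w^2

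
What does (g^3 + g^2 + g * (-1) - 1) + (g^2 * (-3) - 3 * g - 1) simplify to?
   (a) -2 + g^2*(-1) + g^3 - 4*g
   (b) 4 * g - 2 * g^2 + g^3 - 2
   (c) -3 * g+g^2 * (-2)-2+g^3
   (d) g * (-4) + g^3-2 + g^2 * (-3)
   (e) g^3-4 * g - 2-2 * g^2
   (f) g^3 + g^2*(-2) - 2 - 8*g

Adding the polynomials and combining like terms:
(g^3 + g^2 + g*(-1) - 1) + (g^2*(-3) - 3*g - 1)
= g^3-4 * g - 2-2 * g^2
e) g^3-4 * g - 2-2 * g^2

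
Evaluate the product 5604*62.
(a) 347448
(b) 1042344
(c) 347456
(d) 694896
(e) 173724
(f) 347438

5604 * 62 = 347448
a) 347448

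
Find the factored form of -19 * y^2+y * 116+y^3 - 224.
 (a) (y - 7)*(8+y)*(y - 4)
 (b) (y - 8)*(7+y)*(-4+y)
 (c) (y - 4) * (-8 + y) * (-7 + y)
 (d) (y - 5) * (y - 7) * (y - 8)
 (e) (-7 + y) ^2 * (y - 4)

We need to factor -19 * y^2+y * 116+y^3 - 224.
The factored form is (y - 4) * (-8 + y) * (-7 + y).
c) (y - 4) * (-8 + y) * (-7 + y)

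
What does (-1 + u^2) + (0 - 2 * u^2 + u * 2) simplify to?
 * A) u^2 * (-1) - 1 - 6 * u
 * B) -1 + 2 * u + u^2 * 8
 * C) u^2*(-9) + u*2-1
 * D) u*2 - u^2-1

Adding the polynomials and combining like terms:
(-1 + u^2) + (0 - 2*u^2 + u*2)
= u*2 - u^2-1
D) u*2 - u^2-1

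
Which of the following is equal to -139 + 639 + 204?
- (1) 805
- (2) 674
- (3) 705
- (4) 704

First: -139 + 639 = 500
Then: 500 + 204 = 704
4) 704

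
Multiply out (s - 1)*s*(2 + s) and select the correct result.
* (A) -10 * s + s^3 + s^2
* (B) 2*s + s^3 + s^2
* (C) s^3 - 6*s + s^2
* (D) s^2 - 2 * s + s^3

Expanding (s - 1)*s*(2 + s):
= s^2 - 2 * s + s^3
D) s^2 - 2 * s + s^3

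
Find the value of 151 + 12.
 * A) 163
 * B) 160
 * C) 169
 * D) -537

151 + 12 = 163
A) 163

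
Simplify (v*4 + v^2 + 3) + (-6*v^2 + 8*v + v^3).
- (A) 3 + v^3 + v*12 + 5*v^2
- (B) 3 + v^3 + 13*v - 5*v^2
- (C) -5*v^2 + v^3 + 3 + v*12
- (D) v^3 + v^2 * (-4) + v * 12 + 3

Adding the polynomials and combining like terms:
(v*4 + v^2 + 3) + (-6*v^2 + 8*v + v^3)
= -5*v^2 + v^3 + 3 + v*12
C) -5*v^2 + v^3 + 3 + v*12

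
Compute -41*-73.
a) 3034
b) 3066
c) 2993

-41 * -73 = 2993
c) 2993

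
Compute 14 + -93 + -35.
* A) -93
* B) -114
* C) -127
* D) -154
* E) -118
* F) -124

First: 14 + -93 = -79
Then: -79 + -35 = -114
B) -114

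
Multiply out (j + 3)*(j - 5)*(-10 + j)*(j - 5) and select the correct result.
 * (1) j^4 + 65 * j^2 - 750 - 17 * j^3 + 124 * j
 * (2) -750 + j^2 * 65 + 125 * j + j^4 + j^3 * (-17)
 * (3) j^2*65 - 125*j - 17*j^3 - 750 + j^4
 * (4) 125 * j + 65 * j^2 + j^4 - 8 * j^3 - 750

Expanding (j + 3)*(j - 5)*(-10 + j)*(j - 5):
= -750 + j^2 * 65 + 125 * j + j^4 + j^3 * (-17)
2) -750 + j^2 * 65 + 125 * j + j^4 + j^3 * (-17)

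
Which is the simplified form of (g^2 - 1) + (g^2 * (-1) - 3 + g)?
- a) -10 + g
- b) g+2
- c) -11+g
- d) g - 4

Adding the polynomials and combining like terms:
(g^2 - 1) + (g^2*(-1) - 3 + g)
= g - 4
d) g - 4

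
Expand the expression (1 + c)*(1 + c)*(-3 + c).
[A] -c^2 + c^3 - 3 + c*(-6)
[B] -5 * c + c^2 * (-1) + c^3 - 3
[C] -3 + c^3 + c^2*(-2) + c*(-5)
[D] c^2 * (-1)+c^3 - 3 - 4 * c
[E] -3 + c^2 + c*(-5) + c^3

Expanding (1 + c)*(1 + c)*(-3 + c):
= -5 * c + c^2 * (-1) + c^3 - 3
B) -5 * c + c^2 * (-1) + c^3 - 3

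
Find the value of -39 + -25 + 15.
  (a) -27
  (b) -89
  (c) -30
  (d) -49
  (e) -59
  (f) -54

First: -39 + -25 = -64
Then: -64 + 15 = -49
d) -49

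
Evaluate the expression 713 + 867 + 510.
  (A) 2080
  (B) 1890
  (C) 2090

First: 713 + 867 = 1580
Then: 1580 + 510 = 2090
C) 2090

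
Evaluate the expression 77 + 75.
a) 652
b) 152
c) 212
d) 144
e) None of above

77 + 75 = 152
b) 152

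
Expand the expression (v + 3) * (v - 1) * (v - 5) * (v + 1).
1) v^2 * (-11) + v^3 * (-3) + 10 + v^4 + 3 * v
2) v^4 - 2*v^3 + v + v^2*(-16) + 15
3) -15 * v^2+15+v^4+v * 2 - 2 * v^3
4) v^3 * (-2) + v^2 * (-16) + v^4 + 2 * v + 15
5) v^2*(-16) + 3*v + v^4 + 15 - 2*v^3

Expanding (v + 3) * (v - 1) * (v - 5) * (v + 1):
= v^3 * (-2) + v^2 * (-16) + v^4 + 2 * v + 15
4) v^3 * (-2) + v^2 * (-16) + v^4 + 2 * v + 15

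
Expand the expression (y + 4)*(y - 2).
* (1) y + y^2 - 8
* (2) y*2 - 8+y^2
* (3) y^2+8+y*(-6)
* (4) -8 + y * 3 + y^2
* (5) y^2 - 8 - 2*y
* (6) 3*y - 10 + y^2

Expanding (y + 4)*(y - 2):
= y*2 - 8+y^2
2) y*2 - 8+y^2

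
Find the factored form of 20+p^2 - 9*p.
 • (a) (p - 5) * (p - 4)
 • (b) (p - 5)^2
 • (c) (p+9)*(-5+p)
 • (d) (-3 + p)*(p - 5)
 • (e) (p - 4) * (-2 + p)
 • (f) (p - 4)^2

We need to factor 20+p^2 - 9*p.
The factored form is (p - 5) * (p - 4).
a) (p - 5) * (p - 4)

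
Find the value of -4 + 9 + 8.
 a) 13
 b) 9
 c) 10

First: -4 + 9 = 5
Then: 5 + 8 = 13
a) 13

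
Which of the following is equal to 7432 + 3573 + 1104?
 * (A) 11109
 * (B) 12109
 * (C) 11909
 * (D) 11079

First: 7432 + 3573 = 11005
Then: 11005 + 1104 = 12109
B) 12109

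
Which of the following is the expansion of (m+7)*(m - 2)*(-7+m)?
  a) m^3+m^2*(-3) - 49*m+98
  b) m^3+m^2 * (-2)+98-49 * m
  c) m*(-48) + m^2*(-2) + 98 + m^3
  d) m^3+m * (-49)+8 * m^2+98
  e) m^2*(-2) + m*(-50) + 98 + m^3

Expanding (m+7)*(m - 2)*(-7+m):
= m^3+m^2 * (-2)+98-49 * m
b) m^3+m^2 * (-2)+98-49 * m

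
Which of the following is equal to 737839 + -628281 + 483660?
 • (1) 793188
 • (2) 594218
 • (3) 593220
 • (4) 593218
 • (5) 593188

First: 737839 + -628281 = 109558
Then: 109558 + 483660 = 593218
4) 593218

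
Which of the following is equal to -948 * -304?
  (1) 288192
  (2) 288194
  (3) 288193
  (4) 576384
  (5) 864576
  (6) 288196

-948 * -304 = 288192
1) 288192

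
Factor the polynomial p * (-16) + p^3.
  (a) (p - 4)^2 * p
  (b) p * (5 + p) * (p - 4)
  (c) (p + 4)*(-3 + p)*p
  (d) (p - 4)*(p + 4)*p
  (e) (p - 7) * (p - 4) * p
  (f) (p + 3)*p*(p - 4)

We need to factor p * (-16) + p^3.
The factored form is (p - 4)*(p + 4)*p.
d) (p - 4)*(p + 4)*p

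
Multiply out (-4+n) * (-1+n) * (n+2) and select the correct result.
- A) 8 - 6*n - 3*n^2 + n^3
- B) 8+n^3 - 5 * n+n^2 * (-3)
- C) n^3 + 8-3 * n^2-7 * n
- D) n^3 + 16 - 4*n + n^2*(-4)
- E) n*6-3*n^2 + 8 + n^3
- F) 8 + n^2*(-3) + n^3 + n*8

Expanding (-4+n) * (-1+n) * (n+2):
= 8 - 6*n - 3*n^2 + n^3
A) 8 - 6*n - 3*n^2 + n^3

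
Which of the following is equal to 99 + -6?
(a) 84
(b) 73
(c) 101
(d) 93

99 + -6 = 93
d) 93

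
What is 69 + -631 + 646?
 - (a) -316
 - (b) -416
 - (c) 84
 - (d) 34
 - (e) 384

First: 69 + -631 = -562
Then: -562 + 646 = 84
c) 84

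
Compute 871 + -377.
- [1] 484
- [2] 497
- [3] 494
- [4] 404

871 + -377 = 494
3) 494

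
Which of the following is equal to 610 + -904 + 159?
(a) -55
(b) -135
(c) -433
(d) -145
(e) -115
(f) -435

First: 610 + -904 = -294
Then: -294 + 159 = -135
b) -135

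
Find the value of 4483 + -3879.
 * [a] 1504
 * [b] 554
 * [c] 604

4483 + -3879 = 604
c) 604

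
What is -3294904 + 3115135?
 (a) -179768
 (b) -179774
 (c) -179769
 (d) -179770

-3294904 + 3115135 = -179769
c) -179769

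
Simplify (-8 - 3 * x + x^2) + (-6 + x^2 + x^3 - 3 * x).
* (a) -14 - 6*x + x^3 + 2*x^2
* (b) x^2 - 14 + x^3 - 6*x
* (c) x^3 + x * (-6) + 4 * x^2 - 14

Adding the polynomials and combining like terms:
(-8 - 3*x + x^2) + (-6 + x^2 + x^3 - 3*x)
= -14 - 6*x + x^3 + 2*x^2
a) -14 - 6*x + x^3 + 2*x^2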